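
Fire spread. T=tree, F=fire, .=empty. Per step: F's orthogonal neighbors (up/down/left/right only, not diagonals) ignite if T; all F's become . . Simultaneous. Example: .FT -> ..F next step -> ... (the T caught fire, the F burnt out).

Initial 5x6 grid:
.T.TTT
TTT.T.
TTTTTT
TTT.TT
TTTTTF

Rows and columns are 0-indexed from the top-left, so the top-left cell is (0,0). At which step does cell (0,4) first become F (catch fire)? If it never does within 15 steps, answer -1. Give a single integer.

Step 1: cell (0,4)='T' (+2 fires, +1 burnt)
Step 2: cell (0,4)='T' (+3 fires, +2 burnt)
Step 3: cell (0,4)='T' (+2 fires, +3 burnt)
Step 4: cell (0,4)='T' (+4 fires, +2 burnt)
Step 5: cell (0,4)='F' (+4 fires, +4 burnt)
  -> target ignites at step 5
Step 6: cell (0,4)='.' (+5 fires, +4 burnt)
Step 7: cell (0,4)='.' (+2 fires, +5 burnt)
Step 8: cell (0,4)='.' (+2 fires, +2 burnt)
Step 9: cell (0,4)='.' (+0 fires, +2 burnt)
  fire out at step 9

5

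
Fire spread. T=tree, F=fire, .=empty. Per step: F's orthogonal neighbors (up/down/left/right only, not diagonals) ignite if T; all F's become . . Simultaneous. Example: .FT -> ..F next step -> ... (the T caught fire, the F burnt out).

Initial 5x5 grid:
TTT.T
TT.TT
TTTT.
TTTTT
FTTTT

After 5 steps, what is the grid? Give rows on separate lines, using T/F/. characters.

Step 1: 2 trees catch fire, 1 burn out
  TTT.T
  TT.TT
  TTTT.
  FTTTT
  .FTTT
Step 2: 3 trees catch fire, 2 burn out
  TTT.T
  TT.TT
  FTTT.
  .FTTT
  ..FTT
Step 3: 4 trees catch fire, 3 burn out
  TTT.T
  FT.TT
  .FTT.
  ..FTT
  ...FT
Step 4: 5 trees catch fire, 4 burn out
  FTT.T
  .F.TT
  ..FT.
  ...FT
  ....F
Step 5: 3 trees catch fire, 5 burn out
  .FT.T
  ...TT
  ...F.
  ....F
  .....

.FT.T
...TT
...F.
....F
.....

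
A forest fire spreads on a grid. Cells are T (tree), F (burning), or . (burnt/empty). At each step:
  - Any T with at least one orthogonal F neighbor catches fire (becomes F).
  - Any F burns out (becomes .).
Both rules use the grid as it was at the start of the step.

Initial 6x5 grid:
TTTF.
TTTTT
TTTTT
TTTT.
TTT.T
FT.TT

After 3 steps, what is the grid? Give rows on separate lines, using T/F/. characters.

Step 1: 4 trees catch fire, 2 burn out
  TTF..
  TTTFT
  TTTTT
  TTTT.
  FTT.T
  .F.TT
Step 2: 6 trees catch fire, 4 burn out
  TF...
  TTF.F
  TTTFT
  FTTT.
  .FT.T
  ...TT
Step 3: 8 trees catch fire, 6 burn out
  F....
  TF...
  FTF.F
  .FTF.
  ..F.T
  ...TT

F....
TF...
FTF.F
.FTF.
..F.T
...TT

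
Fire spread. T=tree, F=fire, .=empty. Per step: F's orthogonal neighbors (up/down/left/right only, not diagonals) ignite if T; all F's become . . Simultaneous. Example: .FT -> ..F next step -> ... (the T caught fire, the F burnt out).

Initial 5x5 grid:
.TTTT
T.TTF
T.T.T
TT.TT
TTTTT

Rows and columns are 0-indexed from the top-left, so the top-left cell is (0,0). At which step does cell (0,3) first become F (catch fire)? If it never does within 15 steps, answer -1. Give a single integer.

Step 1: cell (0,3)='T' (+3 fires, +1 burnt)
Step 2: cell (0,3)='F' (+3 fires, +3 burnt)
  -> target ignites at step 2
Step 3: cell (0,3)='.' (+4 fires, +3 burnt)
Step 4: cell (0,3)='.' (+2 fires, +4 burnt)
Step 5: cell (0,3)='.' (+1 fires, +2 burnt)
Step 6: cell (0,3)='.' (+1 fires, +1 burnt)
Step 7: cell (0,3)='.' (+2 fires, +1 burnt)
Step 8: cell (0,3)='.' (+1 fires, +2 burnt)
Step 9: cell (0,3)='.' (+1 fires, +1 burnt)
Step 10: cell (0,3)='.' (+1 fires, +1 burnt)
Step 11: cell (0,3)='.' (+0 fires, +1 burnt)
  fire out at step 11

2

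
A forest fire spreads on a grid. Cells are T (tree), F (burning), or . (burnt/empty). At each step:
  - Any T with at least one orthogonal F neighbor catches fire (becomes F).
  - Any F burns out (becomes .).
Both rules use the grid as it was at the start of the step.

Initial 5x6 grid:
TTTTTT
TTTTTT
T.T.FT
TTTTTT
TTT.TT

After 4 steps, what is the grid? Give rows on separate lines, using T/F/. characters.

Step 1: 3 trees catch fire, 1 burn out
  TTTTTT
  TTTTFT
  T.T..F
  TTTTFT
  TTT.TT
Step 2: 6 trees catch fire, 3 burn out
  TTTTFT
  TTTF.F
  T.T...
  TTTF.F
  TTT.FT
Step 3: 5 trees catch fire, 6 burn out
  TTTF.F
  TTF...
  T.T...
  TTF...
  TTT..F
Step 4: 5 trees catch fire, 5 burn out
  TTF...
  TF....
  T.F...
  TF....
  TTF...

TTF...
TF....
T.F...
TF....
TTF...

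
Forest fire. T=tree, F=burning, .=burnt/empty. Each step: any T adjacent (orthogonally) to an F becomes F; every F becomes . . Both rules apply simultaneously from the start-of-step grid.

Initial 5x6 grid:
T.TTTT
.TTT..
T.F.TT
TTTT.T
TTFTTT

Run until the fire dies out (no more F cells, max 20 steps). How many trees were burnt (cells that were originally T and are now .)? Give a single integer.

Answer: 20

Derivation:
Step 1: +4 fires, +2 burnt (F count now 4)
Step 2: +7 fires, +4 burnt (F count now 7)
Step 3: +3 fires, +7 burnt (F count now 3)
Step 4: +3 fires, +3 burnt (F count now 3)
Step 5: +2 fires, +3 burnt (F count now 2)
Step 6: +1 fires, +2 burnt (F count now 1)
Step 7: +0 fires, +1 burnt (F count now 0)
Fire out after step 7
Initially T: 21, now '.': 29
Total burnt (originally-T cells now '.'): 20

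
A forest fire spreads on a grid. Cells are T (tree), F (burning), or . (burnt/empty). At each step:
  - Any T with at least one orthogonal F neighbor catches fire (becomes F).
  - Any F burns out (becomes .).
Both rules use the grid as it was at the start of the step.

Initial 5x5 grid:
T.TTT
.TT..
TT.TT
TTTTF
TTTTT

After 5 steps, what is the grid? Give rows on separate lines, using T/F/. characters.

Step 1: 3 trees catch fire, 1 burn out
  T.TTT
  .TT..
  TT.TF
  TTTF.
  TTTTF
Step 2: 3 trees catch fire, 3 burn out
  T.TTT
  .TT..
  TT.F.
  TTF..
  TTTF.
Step 3: 2 trees catch fire, 3 burn out
  T.TTT
  .TT..
  TT...
  TF...
  TTF..
Step 4: 3 trees catch fire, 2 burn out
  T.TTT
  .TT..
  TF...
  F....
  TF...
Step 5: 3 trees catch fire, 3 burn out
  T.TTT
  .FT..
  F....
  .....
  F....

T.TTT
.FT..
F....
.....
F....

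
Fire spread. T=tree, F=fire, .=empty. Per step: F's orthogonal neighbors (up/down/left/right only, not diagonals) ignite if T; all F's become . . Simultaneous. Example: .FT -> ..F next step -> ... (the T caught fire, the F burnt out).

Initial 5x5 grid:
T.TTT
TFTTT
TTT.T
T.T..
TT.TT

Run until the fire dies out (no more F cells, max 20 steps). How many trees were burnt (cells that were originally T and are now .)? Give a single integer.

Answer: 16

Derivation:
Step 1: +3 fires, +1 burnt (F count now 3)
Step 2: +5 fires, +3 burnt (F count now 5)
Step 3: +4 fires, +5 burnt (F count now 4)
Step 4: +3 fires, +4 burnt (F count now 3)
Step 5: +1 fires, +3 burnt (F count now 1)
Step 6: +0 fires, +1 burnt (F count now 0)
Fire out after step 6
Initially T: 18, now '.': 23
Total burnt (originally-T cells now '.'): 16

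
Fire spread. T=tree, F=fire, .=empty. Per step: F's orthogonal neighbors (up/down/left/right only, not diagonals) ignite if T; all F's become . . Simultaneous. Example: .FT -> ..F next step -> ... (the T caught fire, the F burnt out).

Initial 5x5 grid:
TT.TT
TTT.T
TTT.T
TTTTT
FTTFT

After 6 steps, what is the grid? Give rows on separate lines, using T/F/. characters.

Step 1: 5 trees catch fire, 2 burn out
  TT.TT
  TTT.T
  TTT.T
  FTTFT
  .FF.F
Step 2: 4 trees catch fire, 5 burn out
  TT.TT
  TTT.T
  FTT.T
  .FF.F
  .....
Step 3: 4 trees catch fire, 4 burn out
  TT.TT
  FTT.T
  .FF.F
  .....
  .....
Step 4: 4 trees catch fire, 4 burn out
  FT.TT
  .FF.F
  .....
  .....
  .....
Step 5: 2 trees catch fire, 4 burn out
  .F.TF
  .....
  .....
  .....
  .....
Step 6: 1 trees catch fire, 2 burn out
  ...F.
  .....
  .....
  .....
  .....

...F.
.....
.....
.....
.....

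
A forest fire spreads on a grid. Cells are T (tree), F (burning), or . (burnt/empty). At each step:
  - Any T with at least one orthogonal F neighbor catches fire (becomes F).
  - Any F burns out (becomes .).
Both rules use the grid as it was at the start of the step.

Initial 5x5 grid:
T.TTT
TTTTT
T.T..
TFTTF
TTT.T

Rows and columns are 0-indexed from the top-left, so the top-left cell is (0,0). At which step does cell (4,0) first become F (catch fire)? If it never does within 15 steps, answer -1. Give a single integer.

Step 1: cell (4,0)='T' (+5 fires, +2 burnt)
Step 2: cell (4,0)='F' (+4 fires, +5 burnt)
  -> target ignites at step 2
Step 3: cell (4,0)='.' (+2 fires, +4 burnt)
Step 4: cell (4,0)='.' (+4 fires, +2 burnt)
Step 5: cell (4,0)='.' (+2 fires, +4 burnt)
Step 6: cell (4,0)='.' (+1 fires, +2 burnt)
Step 7: cell (4,0)='.' (+0 fires, +1 burnt)
  fire out at step 7

2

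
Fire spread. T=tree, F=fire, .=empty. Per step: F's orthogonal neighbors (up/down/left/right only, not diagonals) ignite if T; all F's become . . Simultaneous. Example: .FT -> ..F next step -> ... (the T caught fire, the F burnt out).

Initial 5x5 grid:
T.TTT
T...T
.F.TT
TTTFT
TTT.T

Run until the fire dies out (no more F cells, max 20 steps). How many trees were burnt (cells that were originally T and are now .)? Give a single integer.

Step 1: +4 fires, +2 burnt (F count now 4)
Step 2: +5 fires, +4 burnt (F count now 5)
Step 3: +2 fires, +5 burnt (F count now 2)
Step 4: +1 fires, +2 burnt (F count now 1)
Step 5: +1 fires, +1 burnt (F count now 1)
Step 6: +1 fires, +1 burnt (F count now 1)
Step 7: +0 fires, +1 burnt (F count now 0)
Fire out after step 7
Initially T: 16, now '.': 23
Total burnt (originally-T cells now '.'): 14

Answer: 14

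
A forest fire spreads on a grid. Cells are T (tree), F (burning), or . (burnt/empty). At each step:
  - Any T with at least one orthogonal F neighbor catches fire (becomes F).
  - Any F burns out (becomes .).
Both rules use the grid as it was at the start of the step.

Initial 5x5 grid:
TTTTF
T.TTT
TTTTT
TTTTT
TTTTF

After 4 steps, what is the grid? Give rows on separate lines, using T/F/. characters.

Step 1: 4 trees catch fire, 2 burn out
  TTTF.
  T.TTF
  TTTTT
  TTTTF
  TTTF.
Step 2: 5 trees catch fire, 4 burn out
  TTF..
  T.TF.
  TTTTF
  TTTF.
  TTF..
Step 3: 5 trees catch fire, 5 burn out
  TF...
  T.F..
  TTTF.
  TTF..
  TF...
Step 4: 4 trees catch fire, 5 burn out
  F....
  T....
  TTF..
  TF...
  F....

F....
T....
TTF..
TF...
F....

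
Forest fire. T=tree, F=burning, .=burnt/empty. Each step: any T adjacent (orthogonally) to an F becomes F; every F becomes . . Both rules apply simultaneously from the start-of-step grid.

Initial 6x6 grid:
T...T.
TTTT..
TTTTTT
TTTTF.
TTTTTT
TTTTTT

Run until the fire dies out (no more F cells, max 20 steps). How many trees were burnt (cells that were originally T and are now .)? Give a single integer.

Step 1: +3 fires, +1 burnt (F count now 3)
Step 2: +6 fires, +3 burnt (F count now 6)
Step 3: +6 fires, +6 burnt (F count now 6)
Step 4: +5 fires, +6 burnt (F count now 5)
Step 5: +4 fires, +5 burnt (F count now 4)
Step 6: +2 fires, +4 burnt (F count now 2)
Step 7: +1 fires, +2 burnt (F count now 1)
Step 8: +0 fires, +1 burnt (F count now 0)
Fire out after step 8
Initially T: 28, now '.': 35
Total burnt (originally-T cells now '.'): 27

Answer: 27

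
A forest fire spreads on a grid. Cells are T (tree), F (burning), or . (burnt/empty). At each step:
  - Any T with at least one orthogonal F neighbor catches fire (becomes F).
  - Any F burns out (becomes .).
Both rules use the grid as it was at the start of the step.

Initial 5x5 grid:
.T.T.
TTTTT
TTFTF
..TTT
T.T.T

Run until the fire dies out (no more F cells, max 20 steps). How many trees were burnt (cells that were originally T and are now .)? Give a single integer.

Step 1: +6 fires, +2 burnt (F count now 6)
Step 2: +6 fires, +6 burnt (F count now 6)
Step 3: +3 fires, +6 burnt (F count now 3)
Step 4: +0 fires, +3 burnt (F count now 0)
Fire out after step 4
Initially T: 16, now '.': 24
Total burnt (originally-T cells now '.'): 15

Answer: 15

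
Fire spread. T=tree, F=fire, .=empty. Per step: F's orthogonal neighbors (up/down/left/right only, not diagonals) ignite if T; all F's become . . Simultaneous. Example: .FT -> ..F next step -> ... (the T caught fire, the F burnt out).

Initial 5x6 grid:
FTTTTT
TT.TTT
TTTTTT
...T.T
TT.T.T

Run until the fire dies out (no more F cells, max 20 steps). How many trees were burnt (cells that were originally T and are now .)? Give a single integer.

Answer: 20

Derivation:
Step 1: +2 fires, +1 burnt (F count now 2)
Step 2: +3 fires, +2 burnt (F count now 3)
Step 3: +2 fires, +3 burnt (F count now 2)
Step 4: +3 fires, +2 burnt (F count now 3)
Step 5: +3 fires, +3 burnt (F count now 3)
Step 6: +3 fires, +3 burnt (F count now 3)
Step 7: +2 fires, +3 burnt (F count now 2)
Step 8: +1 fires, +2 burnt (F count now 1)
Step 9: +1 fires, +1 burnt (F count now 1)
Step 10: +0 fires, +1 burnt (F count now 0)
Fire out after step 10
Initially T: 22, now '.': 28
Total burnt (originally-T cells now '.'): 20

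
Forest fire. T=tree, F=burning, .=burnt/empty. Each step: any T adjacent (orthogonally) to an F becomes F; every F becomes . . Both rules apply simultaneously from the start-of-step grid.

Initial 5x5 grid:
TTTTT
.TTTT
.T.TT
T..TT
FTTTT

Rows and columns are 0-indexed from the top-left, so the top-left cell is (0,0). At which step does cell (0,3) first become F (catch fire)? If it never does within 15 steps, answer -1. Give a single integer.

Step 1: cell (0,3)='T' (+2 fires, +1 burnt)
Step 2: cell (0,3)='T' (+1 fires, +2 burnt)
Step 3: cell (0,3)='T' (+1 fires, +1 burnt)
Step 4: cell (0,3)='T' (+2 fires, +1 burnt)
Step 5: cell (0,3)='T' (+2 fires, +2 burnt)
Step 6: cell (0,3)='T' (+2 fires, +2 burnt)
Step 7: cell (0,3)='F' (+3 fires, +2 burnt)
  -> target ignites at step 7
Step 8: cell (0,3)='.' (+3 fires, +3 burnt)
Step 9: cell (0,3)='.' (+2 fires, +3 burnt)
Step 10: cell (0,3)='.' (+1 fires, +2 burnt)
Step 11: cell (0,3)='.' (+0 fires, +1 burnt)
  fire out at step 11

7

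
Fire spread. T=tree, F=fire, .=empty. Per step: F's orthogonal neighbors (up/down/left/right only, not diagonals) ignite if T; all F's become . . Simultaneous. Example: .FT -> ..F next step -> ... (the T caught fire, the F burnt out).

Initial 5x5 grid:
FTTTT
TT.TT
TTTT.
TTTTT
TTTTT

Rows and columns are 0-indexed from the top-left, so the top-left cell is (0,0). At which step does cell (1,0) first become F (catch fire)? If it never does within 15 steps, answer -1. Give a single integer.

Step 1: cell (1,0)='F' (+2 fires, +1 burnt)
  -> target ignites at step 1
Step 2: cell (1,0)='.' (+3 fires, +2 burnt)
Step 3: cell (1,0)='.' (+3 fires, +3 burnt)
Step 4: cell (1,0)='.' (+5 fires, +3 burnt)
Step 5: cell (1,0)='.' (+4 fires, +5 burnt)
Step 6: cell (1,0)='.' (+2 fires, +4 burnt)
Step 7: cell (1,0)='.' (+2 fires, +2 burnt)
Step 8: cell (1,0)='.' (+1 fires, +2 burnt)
Step 9: cell (1,0)='.' (+0 fires, +1 burnt)
  fire out at step 9

1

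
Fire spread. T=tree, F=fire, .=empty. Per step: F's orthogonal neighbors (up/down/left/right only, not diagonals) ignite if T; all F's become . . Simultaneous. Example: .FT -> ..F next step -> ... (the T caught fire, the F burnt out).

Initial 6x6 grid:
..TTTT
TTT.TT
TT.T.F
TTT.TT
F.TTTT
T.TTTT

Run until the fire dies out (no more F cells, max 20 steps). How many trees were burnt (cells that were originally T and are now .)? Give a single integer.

Answer: 25

Derivation:
Step 1: +4 fires, +2 burnt (F count now 4)
Step 2: +6 fires, +4 burnt (F count now 6)
Step 3: +6 fires, +6 burnt (F count now 6)
Step 4: +5 fires, +6 burnt (F count now 5)
Step 5: +4 fires, +5 burnt (F count now 4)
Step 6: +0 fires, +4 burnt (F count now 0)
Fire out after step 6
Initially T: 26, now '.': 35
Total burnt (originally-T cells now '.'): 25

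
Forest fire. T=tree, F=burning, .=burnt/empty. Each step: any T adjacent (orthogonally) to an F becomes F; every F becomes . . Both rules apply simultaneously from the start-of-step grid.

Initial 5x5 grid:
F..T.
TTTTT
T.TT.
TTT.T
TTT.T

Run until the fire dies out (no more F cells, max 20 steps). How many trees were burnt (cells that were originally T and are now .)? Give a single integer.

Answer: 15

Derivation:
Step 1: +1 fires, +1 burnt (F count now 1)
Step 2: +2 fires, +1 burnt (F count now 2)
Step 3: +2 fires, +2 burnt (F count now 2)
Step 4: +4 fires, +2 burnt (F count now 4)
Step 5: +5 fires, +4 burnt (F count now 5)
Step 6: +1 fires, +5 burnt (F count now 1)
Step 7: +0 fires, +1 burnt (F count now 0)
Fire out after step 7
Initially T: 17, now '.': 23
Total burnt (originally-T cells now '.'): 15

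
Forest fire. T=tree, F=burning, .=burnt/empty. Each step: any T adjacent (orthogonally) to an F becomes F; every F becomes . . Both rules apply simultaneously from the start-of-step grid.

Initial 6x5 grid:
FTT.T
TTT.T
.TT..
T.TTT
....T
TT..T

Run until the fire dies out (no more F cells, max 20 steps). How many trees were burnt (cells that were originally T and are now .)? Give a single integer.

Answer: 12

Derivation:
Step 1: +2 fires, +1 burnt (F count now 2)
Step 2: +2 fires, +2 burnt (F count now 2)
Step 3: +2 fires, +2 burnt (F count now 2)
Step 4: +1 fires, +2 burnt (F count now 1)
Step 5: +1 fires, +1 burnt (F count now 1)
Step 6: +1 fires, +1 burnt (F count now 1)
Step 7: +1 fires, +1 burnt (F count now 1)
Step 8: +1 fires, +1 burnt (F count now 1)
Step 9: +1 fires, +1 burnt (F count now 1)
Step 10: +0 fires, +1 burnt (F count now 0)
Fire out after step 10
Initially T: 17, now '.': 25
Total burnt (originally-T cells now '.'): 12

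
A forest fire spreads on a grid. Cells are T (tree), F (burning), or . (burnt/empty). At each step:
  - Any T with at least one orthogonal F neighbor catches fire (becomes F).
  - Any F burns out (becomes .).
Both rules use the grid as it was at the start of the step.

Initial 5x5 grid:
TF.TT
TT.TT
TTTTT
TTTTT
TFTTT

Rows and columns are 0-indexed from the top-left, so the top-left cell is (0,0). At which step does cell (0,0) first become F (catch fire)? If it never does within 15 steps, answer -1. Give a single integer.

Step 1: cell (0,0)='F' (+5 fires, +2 burnt)
  -> target ignites at step 1
Step 2: cell (0,0)='.' (+5 fires, +5 burnt)
Step 3: cell (0,0)='.' (+4 fires, +5 burnt)
Step 4: cell (0,0)='.' (+2 fires, +4 burnt)
Step 5: cell (0,0)='.' (+2 fires, +2 burnt)
Step 6: cell (0,0)='.' (+2 fires, +2 burnt)
Step 7: cell (0,0)='.' (+1 fires, +2 burnt)
Step 8: cell (0,0)='.' (+0 fires, +1 burnt)
  fire out at step 8

1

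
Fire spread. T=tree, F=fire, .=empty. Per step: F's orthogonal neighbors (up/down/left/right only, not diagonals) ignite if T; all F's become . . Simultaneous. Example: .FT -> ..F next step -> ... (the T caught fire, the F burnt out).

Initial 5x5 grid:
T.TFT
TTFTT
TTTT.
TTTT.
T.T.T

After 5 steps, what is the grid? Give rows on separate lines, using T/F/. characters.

Step 1: 5 trees catch fire, 2 burn out
  T.F.F
  TF.FT
  TTFT.
  TTTT.
  T.T.T
Step 2: 5 trees catch fire, 5 burn out
  T....
  F...F
  TF.F.
  TTFT.
  T.T.T
Step 3: 5 trees catch fire, 5 burn out
  F....
  .....
  F....
  TF.F.
  T.F.T
Step 4: 1 trees catch fire, 5 burn out
  .....
  .....
  .....
  F....
  T...T
Step 5: 1 trees catch fire, 1 burn out
  .....
  .....
  .....
  .....
  F...T

.....
.....
.....
.....
F...T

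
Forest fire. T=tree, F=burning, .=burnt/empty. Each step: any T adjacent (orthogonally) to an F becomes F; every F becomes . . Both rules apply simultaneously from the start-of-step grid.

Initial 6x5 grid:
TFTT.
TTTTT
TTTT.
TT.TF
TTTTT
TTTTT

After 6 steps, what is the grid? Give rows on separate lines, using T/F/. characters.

Step 1: 5 trees catch fire, 2 burn out
  F.FT.
  TFTTT
  TTTT.
  TT.F.
  TTTTF
  TTTTT
Step 2: 7 trees catch fire, 5 burn out
  ...F.
  F.FTT
  TFTF.
  TT...
  TTTF.
  TTTTF
Step 3: 6 trees catch fire, 7 burn out
  .....
  ...FT
  F.F..
  TF...
  TTF..
  TTTF.
Step 4: 4 trees catch fire, 6 burn out
  .....
  ....F
  .....
  F....
  TF...
  TTF..
Step 5: 2 trees catch fire, 4 burn out
  .....
  .....
  .....
  .....
  F....
  TF...
Step 6: 1 trees catch fire, 2 burn out
  .....
  .....
  .....
  .....
  .....
  F....

.....
.....
.....
.....
.....
F....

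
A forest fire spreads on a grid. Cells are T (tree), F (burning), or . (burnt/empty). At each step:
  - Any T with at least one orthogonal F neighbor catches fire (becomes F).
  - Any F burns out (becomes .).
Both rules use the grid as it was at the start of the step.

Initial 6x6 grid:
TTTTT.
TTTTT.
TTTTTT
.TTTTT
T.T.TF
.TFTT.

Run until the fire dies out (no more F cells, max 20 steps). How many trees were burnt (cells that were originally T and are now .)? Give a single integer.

Step 1: +5 fires, +2 burnt (F count now 5)
Step 2: +4 fires, +5 burnt (F count now 4)
Step 3: +4 fires, +4 burnt (F count now 4)
Step 4: +4 fires, +4 burnt (F count now 4)
Step 5: +5 fires, +4 burnt (F count now 5)
Step 6: +3 fires, +5 burnt (F count now 3)
Step 7: +1 fires, +3 burnt (F count now 1)
Step 8: +0 fires, +1 burnt (F count now 0)
Fire out after step 8
Initially T: 27, now '.': 35
Total burnt (originally-T cells now '.'): 26

Answer: 26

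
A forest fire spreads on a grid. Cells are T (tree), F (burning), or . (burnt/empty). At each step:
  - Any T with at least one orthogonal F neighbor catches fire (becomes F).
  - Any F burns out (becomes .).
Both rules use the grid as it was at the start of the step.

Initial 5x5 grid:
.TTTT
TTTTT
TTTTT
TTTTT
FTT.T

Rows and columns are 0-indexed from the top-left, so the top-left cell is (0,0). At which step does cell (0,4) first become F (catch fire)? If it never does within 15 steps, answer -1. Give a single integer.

Step 1: cell (0,4)='T' (+2 fires, +1 burnt)
Step 2: cell (0,4)='T' (+3 fires, +2 burnt)
Step 3: cell (0,4)='T' (+3 fires, +3 burnt)
Step 4: cell (0,4)='T' (+3 fires, +3 burnt)
Step 5: cell (0,4)='T' (+4 fires, +3 burnt)
Step 6: cell (0,4)='T' (+4 fires, +4 burnt)
Step 7: cell (0,4)='T' (+2 fires, +4 burnt)
Step 8: cell (0,4)='F' (+1 fires, +2 burnt)
  -> target ignites at step 8
Step 9: cell (0,4)='.' (+0 fires, +1 burnt)
  fire out at step 9

8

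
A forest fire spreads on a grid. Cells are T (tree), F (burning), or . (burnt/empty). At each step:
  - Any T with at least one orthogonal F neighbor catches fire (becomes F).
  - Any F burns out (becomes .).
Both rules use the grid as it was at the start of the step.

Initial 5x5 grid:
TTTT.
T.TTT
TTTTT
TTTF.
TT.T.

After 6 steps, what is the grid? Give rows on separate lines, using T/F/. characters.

Step 1: 3 trees catch fire, 1 burn out
  TTTT.
  T.TTT
  TTTFT
  TTF..
  TT.F.
Step 2: 4 trees catch fire, 3 burn out
  TTTT.
  T.TFT
  TTF.F
  TF...
  TT...
Step 3: 6 trees catch fire, 4 burn out
  TTTF.
  T.F.F
  TF...
  F....
  TF...
Step 4: 3 trees catch fire, 6 burn out
  TTF..
  T....
  F....
  .....
  F....
Step 5: 2 trees catch fire, 3 burn out
  TF...
  F....
  .....
  .....
  .....
Step 6: 1 trees catch fire, 2 burn out
  F....
  .....
  .....
  .....
  .....

F....
.....
.....
.....
.....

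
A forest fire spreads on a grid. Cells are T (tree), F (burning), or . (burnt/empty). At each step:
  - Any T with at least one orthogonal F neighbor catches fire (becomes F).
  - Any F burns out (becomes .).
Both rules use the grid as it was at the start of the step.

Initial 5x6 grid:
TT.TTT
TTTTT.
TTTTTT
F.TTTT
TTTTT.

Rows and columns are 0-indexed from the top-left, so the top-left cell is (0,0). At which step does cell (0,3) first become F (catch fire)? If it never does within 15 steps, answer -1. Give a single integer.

Step 1: cell (0,3)='T' (+2 fires, +1 burnt)
Step 2: cell (0,3)='T' (+3 fires, +2 burnt)
Step 3: cell (0,3)='T' (+4 fires, +3 burnt)
Step 4: cell (0,3)='T' (+5 fires, +4 burnt)
Step 5: cell (0,3)='T' (+4 fires, +5 burnt)
Step 6: cell (0,3)='F' (+4 fires, +4 burnt)
  -> target ignites at step 6
Step 7: cell (0,3)='.' (+2 fires, +4 burnt)
Step 8: cell (0,3)='.' (+1 fires, +2 burnt)
Step 9: cell (0,3)='.' (+0 fires, +1 burnt)
  fire out at step 9

6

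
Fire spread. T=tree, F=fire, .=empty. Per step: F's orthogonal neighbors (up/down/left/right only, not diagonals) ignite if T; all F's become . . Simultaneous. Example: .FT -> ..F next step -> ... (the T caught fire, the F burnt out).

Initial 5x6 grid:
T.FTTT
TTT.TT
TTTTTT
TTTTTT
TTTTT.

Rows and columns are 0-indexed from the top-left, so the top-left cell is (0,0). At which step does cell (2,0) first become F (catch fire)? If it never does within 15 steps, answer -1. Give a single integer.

Step 1: cell (2,0)='T' (+2 fires, +1 burnt)
Step 2: cell (2,0)='T' (+3 fires, +2 burnt)
Step 3: cell (2,0)='T' (+6 fires, +3 burnt)
Step 4: cell (2,0)='F' (+7 fires, +6 burnt)
  -> target ignites at step 4
Step 5: cell (2,0)='.' (+5 fires, +7 burnt)
Step 6: cell (2,0)='.' (+3 fires, +5 burnt)
Step 7: cell (2,0)='.' (+0 fires, +3 burnt)
  fire out at step 7

4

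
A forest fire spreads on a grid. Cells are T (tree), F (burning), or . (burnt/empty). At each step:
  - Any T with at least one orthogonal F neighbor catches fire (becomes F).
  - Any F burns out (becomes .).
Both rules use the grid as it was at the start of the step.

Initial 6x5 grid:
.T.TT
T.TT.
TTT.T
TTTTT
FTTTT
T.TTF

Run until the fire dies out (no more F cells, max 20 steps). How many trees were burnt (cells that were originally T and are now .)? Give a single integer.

Answer: 21

Derivation:
Step 1: +5 fires, +2 burnt (F count now 5)
Step 2: +6 fires, +5 burnt (F count now 6)
Step 3: +5 fires, +6 burnt (F count now 5)
Step 4: +1 fires, +5 burnt (F count now 1)
Step 5: +1 fires, +1 burnt (F count now 1)
Step 6: +1 fires, +1 burnt (F count now 1)
Step 7: +1 fires, +1 burnt (F count now 1)
Step 8: +1 fires, +1 burnt (F count now 1)
Step 9: +0 fires, +1 burnt (F count now 0)
Fire out after step 9
Initially T: 22, now '.': 29
Total burnt (originally-T cells now '.'): 21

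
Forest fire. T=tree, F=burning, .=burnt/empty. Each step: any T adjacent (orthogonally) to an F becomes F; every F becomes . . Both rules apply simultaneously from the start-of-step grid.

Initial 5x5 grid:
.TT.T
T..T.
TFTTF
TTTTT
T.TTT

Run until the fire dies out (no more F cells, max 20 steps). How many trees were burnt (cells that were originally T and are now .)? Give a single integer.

Step 1: +5 fires, +2 burnt (F count now 5)
Step 2: +6 fires, +5 burnt (F count now 6)
Step 3: +3 fires, +6 burnt (F count now 3)
Step 4: +0 fires, +3 burnt (F count now 0)
Fire out after step 4
Initially T: 17, now '.': 22
Total burnt (originally-T cells now '.'): 14

Answer: 14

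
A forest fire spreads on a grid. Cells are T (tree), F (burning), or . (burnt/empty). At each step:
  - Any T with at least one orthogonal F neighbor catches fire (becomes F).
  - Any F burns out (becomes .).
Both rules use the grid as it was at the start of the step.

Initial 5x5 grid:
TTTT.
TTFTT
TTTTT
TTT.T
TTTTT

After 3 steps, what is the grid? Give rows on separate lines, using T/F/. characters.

Step 1: 4 trees catch fire, 1 burn out
  TTFT.
  TF.FT
  TTFTT
  TTT.T
  TTTTT
Step 2: 7 trees catch fire, 4 burn out
  TF.F.
  F...F
  TF.FT
  TTF.T
  TTTTT
Step 3: 5 trees catch fire, 7 burn out
  F....
  .....
  F...F
  TF..T
  TTFTT

F....
.....
F...F
TF..T
TTFTT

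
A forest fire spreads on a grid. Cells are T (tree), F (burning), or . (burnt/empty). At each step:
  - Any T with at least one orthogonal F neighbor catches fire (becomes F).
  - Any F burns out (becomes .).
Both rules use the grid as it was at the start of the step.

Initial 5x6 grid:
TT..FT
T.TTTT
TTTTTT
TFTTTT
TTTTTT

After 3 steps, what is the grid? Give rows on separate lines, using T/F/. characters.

Step 1: 6 trees catch fire, 2 burn out
  TT...F
  T.TTFT
  TFTTTT
  F.FTTT
  TFTTTT
Step 2: 8 trees catch fire, 6 burn out
  TT....
  T.TF.F
  F.FTFT
  ...FTT
  F.FTTT
Step 3: 6 trees catch fire, 8 burn out
  TT....
  F.F...
  ...F.F
  ....FT
  ...FTT

TT....
F.F...
...F.F
....FT
...FTT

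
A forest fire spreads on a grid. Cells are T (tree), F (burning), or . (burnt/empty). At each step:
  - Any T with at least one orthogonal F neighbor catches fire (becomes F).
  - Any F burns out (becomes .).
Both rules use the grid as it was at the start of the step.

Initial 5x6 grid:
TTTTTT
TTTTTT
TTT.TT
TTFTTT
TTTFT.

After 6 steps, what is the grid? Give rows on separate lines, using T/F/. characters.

Step 1: 5 trees catch fire, 2 burn out
  TTTTTT
  TTTTTT
  TTF.TT
  TF.FTT
  TTF.F.
Step 2: 5 trees catch fire, 5 burn out
  TTTTTT
  TTFTTT
  TF..TT
  F...FT
  TF....
Step 3: 7 trees catch fire, 5 burn out
  TTFTTT
  TF.FTT
  F...FT
  .....F
  F.....
Step 4: 5 trees catch fire, 7 burn out
  TF.FTT
  F...FT
  .....F
  ......
  ......
Step 5: 3 trees catch fire, 5 burn out
  F...FT
  .....F
  ......
  ......
  ......
Step 6: 1 trees catch fire, 3 burn out
  .....F
  ......
  ......
  ......
  ......

.....F
......
......
......
......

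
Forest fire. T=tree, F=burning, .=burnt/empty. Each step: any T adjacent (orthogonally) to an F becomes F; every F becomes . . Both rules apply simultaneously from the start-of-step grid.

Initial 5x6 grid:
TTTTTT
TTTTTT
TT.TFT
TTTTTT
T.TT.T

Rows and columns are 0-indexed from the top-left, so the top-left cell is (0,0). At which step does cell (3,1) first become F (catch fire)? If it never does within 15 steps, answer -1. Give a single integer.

Step 1: cell (3,1)='T' (+4 fires, +1 burnt)
Step 2: cell (3,1)='T' (+5 fires, +4 burnt)
Step 3: cell (3,1)='T' (+6 fires, +5 burnt)
Step 4: cell (3,1)='F' (+4 fires, +6 burnt)
  -> target ignites at step 4
Step 5: cell (3,1)='.' (+4 fires, +4 burnt)
Step 6: cell (3,1)='.' (+3 fires, +4 burnt)
Step 7: cell (3,1)='.' (+0 fires, +3 burnt)
  fire out at step 7

4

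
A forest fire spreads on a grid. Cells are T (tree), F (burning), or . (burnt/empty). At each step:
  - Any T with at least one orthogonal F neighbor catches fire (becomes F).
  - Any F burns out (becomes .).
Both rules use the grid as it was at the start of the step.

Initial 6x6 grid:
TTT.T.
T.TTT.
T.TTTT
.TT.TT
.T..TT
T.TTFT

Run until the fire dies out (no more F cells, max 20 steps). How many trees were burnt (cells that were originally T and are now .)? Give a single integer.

Step 1: +3 fires, +1 burnt (F count now 3)
Step 2: +3 fires, +3 burnt (F count now 3)
Step 3: +2 fires, +3 burnt (F count now 2)
Step 4: +3 fires, +2 burnt (F count now 3)
Step 5: +3 fires, +3 burnt (F count now 3)
Step 6: +2 fires, +3 burnt (F count now 2)
Step 7: +2 fires, +2 burnt (F count now 2)
Step 8: +2 fires, +2 burnt (F count now 2)
Step 9: +1 fires, +2 burnt (F count now 1)
Step 10: +1 fires, +1 burnt (F count now 1)
Step 11: +1 fires, +1 burnt (F count now 1)
Step 12: +0 fires, +1 burnt (F count now 0)
Fire out after step 12
Initially T: 24, now '.': 35
Total burnt (originally-T cells now '.'): 23

Answer: 23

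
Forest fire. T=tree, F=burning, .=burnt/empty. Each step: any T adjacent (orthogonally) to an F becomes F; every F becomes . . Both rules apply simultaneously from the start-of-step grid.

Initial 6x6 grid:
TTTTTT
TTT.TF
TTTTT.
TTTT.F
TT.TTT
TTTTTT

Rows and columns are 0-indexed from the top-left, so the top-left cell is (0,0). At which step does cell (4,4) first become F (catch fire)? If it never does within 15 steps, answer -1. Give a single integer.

Step 1: cell (4,4)='T' (+3 fires, +2 burnt)
Step 2: cell (4,4)='F' (+4 fires, +3 burnt)
  -> target ignites at step 2
Step 3: cell (4,4)='.' (+4 fires, +4 burnt)
Step 4: cell (4,4)='.' (+4 fires, +4 burnt)
Step 5: cell (4,4)='.' (+5 fires, +4 burnt)
Step 6: cell (4,4)='.' (+5 fires, +5 burnt)
Step 7: cell (4,4)='.' (+4 fires, +5 burnt)
Step 8: cell (4,4)='.' (+1 fires, +4 burnt)
Step 9: cell (4,4)='.' (+0 fires, +1 burnt)
  fire out at step 9

2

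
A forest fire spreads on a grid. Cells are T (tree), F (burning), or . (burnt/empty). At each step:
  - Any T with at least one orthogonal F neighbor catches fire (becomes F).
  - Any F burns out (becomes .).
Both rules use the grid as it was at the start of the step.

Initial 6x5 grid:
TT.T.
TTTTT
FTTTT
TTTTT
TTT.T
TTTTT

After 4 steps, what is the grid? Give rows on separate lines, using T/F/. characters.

Step 1: 3 trees catch fire, 1 burn out
  TT.T.
  FTTTT
  .FTTT
  FTTTT
  TTT.T
  TTTTT
Step 2: 5 trees catch fire, 3 burn out
  FT.T.
  .FTTT
  ..FTT
  .FTTT
  FTT.T
  TTTTT
Step 3: 6 trees catch fire, 5 burn out
  .F.T.
  ..FTT
  ...FT
  ..FTT
  .FT.T
  FTTTT
Step 4: 5 trees catch fire, 6 burn out
  ...T.
  ...FT
  ....F
  ...FT
  ..F.T
  .FTTT

...T.
...FT
....F
...FT
..F.T
.FTTT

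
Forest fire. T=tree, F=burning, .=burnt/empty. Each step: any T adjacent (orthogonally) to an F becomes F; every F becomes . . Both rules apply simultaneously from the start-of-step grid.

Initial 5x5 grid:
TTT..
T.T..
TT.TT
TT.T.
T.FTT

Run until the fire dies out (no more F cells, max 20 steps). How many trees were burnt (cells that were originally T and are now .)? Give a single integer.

Answer: 5

Derivation:
Step 1: +1 fires, +1 burnt (F count now 1)
Step 2: +2 fires, +1 burnt (F count now 2)
Step 3: +1 fires, +2 burnt (F count now 1)
Step 4: +1 fires, +1 burnt (F count now 1)
Step 5: +0 fires, +1 burnt (F count now 0)
Fire out after step 5
Initially T: 15, now '.': 15
Total burnt (originally-T cells now '.'): 5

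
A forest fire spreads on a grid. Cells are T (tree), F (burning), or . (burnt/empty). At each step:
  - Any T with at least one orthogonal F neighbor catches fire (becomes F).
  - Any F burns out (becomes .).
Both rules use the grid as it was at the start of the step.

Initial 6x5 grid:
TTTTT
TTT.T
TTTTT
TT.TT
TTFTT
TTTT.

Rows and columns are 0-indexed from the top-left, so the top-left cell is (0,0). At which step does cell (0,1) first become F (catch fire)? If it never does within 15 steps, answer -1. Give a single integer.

Step 1: cell (0,1)='T' (+3 fires, +1 burnt)
Step 2: cell (0,1)='T' (+6 fires, +3 burnt)
Step 3: cell (0,1)='T' (+5 fires, +6 burnt)
Step 4: cell (0,1)='T' (+4 fires, +5 burnt)
Step 5: cell (0,1)='F' (+4 fires, +4 burnt)
  -> target ignites at step 5
Step 6: cell (0,1)='.' (+3 fires, +4 burnt)
Step 7: cell (0,1)='.' (+1 fires, +3 burnt)
Step 8: cell (0,1)='.' (+0 fires, +1 burnt)
  fire out at step 8

5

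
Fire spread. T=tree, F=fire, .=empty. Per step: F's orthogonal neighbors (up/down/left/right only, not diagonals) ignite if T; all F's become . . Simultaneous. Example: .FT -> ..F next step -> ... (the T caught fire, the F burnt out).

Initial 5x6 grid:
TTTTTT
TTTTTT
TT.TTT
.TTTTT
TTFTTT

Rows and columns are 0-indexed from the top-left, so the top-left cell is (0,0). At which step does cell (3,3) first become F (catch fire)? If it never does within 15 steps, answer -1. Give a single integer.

Step 1: cell (3,3)='T' (+3 fires, +1 burnt)
Step 2: cell (3,3)='F' (+4 fires, +3 burnt)
  -> target ignites at step 2
Step 3: cell (3,3)='.' (+4 fires, +4 burnt)
Step 4: cell (3,3)='.' (+5 fires, +4 burnt)
Step 5: cell (3,3)='.' (+6 fires, +5 burnt)
Step 6: cell (3,3)='.' (+4 fires, +6 burnt)
Step 7: cell (3,3)='.' (+1 fires, +4 burnt)
Step 8: cell (3,3)='.' (+0 fires, +1 burnt)
  fire out at step 8

2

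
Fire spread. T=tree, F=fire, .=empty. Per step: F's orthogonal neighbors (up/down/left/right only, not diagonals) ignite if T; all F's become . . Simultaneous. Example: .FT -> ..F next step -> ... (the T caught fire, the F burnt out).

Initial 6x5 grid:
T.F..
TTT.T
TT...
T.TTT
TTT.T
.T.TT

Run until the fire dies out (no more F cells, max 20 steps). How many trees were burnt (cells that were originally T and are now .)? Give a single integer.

Answer: 17

Derivation:
Step 1: +1 fires, +1 burnt (F count now 1)
Step 2: +1 fires, +1 burnt (F count now 1)
Step 3: +2 fires, +1 burnt (F count now 2)
Step 4: +2 fires, +2 burnt (F count now 2)
Step 5: +1 fires, +2 burnt (F count now 1)
Step 6: +1 fires, +1 burnt (F count now 1)
Step 7: +1 fires, +1 burnt (F count now 1)
Step 8: +2 fires, +1 burnt (F count now 2)
Step 9: +1 fires, +2 burnt (F count now 1)
Step 10: +1 fires, +1 burnt (F count now 1)
Step 11: +1 fires, +1 burnt (F count now 1)
Step 12: +1 fires, +1 burnt (F count now 1)
Step 13: +1 fires, +1 burnt (F count now 1)
Step 14: +1 fires, +1 burnt (F count now 1)
Step 15: +0 fires, +1 burnt (F count now 0)
Fire out after step 15
Initially T: 18, now '.': 29
Total burnt (originally-T cells now '.'): 17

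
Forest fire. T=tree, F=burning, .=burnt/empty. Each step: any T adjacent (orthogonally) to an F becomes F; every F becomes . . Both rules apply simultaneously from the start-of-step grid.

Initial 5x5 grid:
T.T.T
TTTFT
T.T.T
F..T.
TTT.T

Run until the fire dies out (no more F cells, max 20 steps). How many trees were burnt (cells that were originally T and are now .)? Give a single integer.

Answer: 13

Derivation:
Step 1: +4 fires, +2 burnt (F count now 4)
Step 2: +7 fires, +4 burnt (F count now 7)
Step 3: +2 fires, +7 burnt (F count now 2)
Step 4: +0 fires, +2 burnt (F count now 0)
Fire out after step 4
Initially T: 15, now '.': 23
Total burnt (originally-T cells now '.'): 13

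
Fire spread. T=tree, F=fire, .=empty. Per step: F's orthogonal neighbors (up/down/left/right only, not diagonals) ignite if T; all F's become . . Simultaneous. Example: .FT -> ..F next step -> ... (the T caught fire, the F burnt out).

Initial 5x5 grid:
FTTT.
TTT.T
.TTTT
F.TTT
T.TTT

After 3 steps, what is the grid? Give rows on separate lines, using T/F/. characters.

Step 1: 3 trees catch fire, 2 burn out
  .FTT.
  FTT.T
  .TTTT
  ..TTT
  F.TTT
Step 2: 2 trees catch fire, 3 burn out
  ..FT.
  .FT.T
  .TTTT
  ..TTT
  ..TTT
Step 3: 3 trees catch fire, 2 burn out
  ...F.
  ..F.T
  .FTTT
  ..TTT
  ..TTT

...F.
..F.T
.FTTT
..TTT
..TTT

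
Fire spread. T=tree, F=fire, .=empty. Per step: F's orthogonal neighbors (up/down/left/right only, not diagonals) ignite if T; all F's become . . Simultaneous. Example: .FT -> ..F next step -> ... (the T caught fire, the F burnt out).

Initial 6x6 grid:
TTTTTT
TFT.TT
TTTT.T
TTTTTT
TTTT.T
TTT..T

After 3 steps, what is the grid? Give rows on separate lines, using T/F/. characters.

Step 1: 4 trees catch fire, 1 burn out
  TFTTTT
  F.F.TT
  TFTT.T
  TTTTTT
  TTTT.T
  TTT..T
Step 2: 5 trees catch fire, 4 burn out
  F.FTTT
  ....TT
  F.FT.T
  TFTTTT
  TTTT.T
  TTT..T
Step 3: 5 trees catch fire, 5 burn out
  ...FTT
  ....TT
  ...F.T
  F.FTTT
  TFTT.T
  TTT..T

...FTT
....TT
...F.T
F.FTTT
TFTT.T
TTT..T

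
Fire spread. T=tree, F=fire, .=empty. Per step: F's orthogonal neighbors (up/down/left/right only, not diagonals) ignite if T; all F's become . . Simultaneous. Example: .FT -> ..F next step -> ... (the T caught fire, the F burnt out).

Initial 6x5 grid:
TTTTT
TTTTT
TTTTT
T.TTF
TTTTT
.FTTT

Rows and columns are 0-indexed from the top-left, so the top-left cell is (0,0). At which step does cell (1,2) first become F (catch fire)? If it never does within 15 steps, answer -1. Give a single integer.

Step 1: cell (1,2)='T' (+5 fires, +2 burnt)
Step 2: cell (1,2)='T' (+8 fires, +5 burnt)
Step 3: cell (1,2)='T' (+4 fires, +8 burnt)
Step 4: cell (1,2)='F' (+4 fires, +4 burnt)
  -> target ignites at step 4
Step 5: cell (1,2)='.' (+3 fires, +4 burnt)
Step 6: cell (1,2)='.' (+2 fires, +3 burnt)
Step 7: cell (1,2)='.' (+0 fires, +2 burnt)
  fire out at step 7

4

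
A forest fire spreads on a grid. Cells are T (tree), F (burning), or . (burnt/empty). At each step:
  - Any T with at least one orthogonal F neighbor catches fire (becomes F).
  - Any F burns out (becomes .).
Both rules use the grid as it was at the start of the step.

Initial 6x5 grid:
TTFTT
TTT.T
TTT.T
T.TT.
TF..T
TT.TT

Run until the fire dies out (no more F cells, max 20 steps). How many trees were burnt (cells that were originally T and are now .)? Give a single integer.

Answer: 18

Derivation:
Step 1: +5 fires, +2 burnt (F count now 5)
Step 2: +6 fires, +5 burnt (F count now 6)
Step 3: +5 fires, +6 burnt (F count now 5)
Step 4: +2 fires, +5 burnt (F count now 2)
Step 5: +0 fires, +2 burnt (F count now 0)
Fire out after step 5
Initially T: 21, now '.': 27
Total burnt (originally-T cells now '.'): 18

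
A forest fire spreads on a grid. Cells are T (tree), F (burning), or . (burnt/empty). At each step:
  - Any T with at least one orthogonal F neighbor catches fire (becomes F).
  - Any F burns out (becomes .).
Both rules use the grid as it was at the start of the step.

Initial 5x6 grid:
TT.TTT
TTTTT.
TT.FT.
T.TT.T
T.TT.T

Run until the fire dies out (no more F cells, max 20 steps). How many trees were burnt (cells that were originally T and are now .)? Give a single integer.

Step 1: +3 fires, +1 burnt (F count now 3)
Step 2: +5 fires, +3 burnt (F count now 5)
Step 3: +3 fires, +5 burnt (F count now 3)
Step 4: +4 fires, +3 burnt (F count now 4)
Step 5: +2 fires, +4 burnt (F count now 2)
Step 6: +1 fires, +2 burnt (F count now 1)
Step 7: +1 fires, +1 burnt (F count now 1)
Step 8: +0 fires, +1 burnt (F count now 0)
Fire out after step 8
Initially T: 21, now '.': 28
Total burnt (originally-T cells now '.'): 19

Answer: 19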